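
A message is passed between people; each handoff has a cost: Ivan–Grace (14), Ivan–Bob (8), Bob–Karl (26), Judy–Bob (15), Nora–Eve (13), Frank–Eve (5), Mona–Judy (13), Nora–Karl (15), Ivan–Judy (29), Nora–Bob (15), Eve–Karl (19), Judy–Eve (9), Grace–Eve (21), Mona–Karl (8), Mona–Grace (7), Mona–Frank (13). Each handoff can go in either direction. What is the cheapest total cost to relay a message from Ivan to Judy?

Checking several routes:
Ivan - Bob - Judy: 8 + 15 = 23
Ivan - Judy: 29
Ivan - Grace - Mona - Judy: 14 + 7 + 13 = 34
The minimum is 23.

23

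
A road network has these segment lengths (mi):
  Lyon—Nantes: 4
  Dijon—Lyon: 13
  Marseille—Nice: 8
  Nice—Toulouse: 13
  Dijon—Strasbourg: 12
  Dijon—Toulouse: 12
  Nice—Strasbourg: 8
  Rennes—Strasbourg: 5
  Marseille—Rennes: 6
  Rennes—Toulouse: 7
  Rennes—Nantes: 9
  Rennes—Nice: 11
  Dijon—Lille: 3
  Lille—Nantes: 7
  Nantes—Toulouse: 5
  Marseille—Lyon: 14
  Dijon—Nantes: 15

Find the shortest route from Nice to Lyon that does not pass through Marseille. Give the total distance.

Checking several routes:
Nice-Rennes-Toulouse-Nantes-Lyon: 11 + 7 + 5 + 4 = 27
Nice-Toulouse-Nantes-Lyon: 13 + 5 + 4 = 22
Nice-Strasbourg-Rennes-Nantes-Lyon: 8 + 5 + 9 + 4 = 26
Nice-Rennes-Nantes-Lyon: 11 + 9 + 4 = 24
Best route has total 22 mi.

22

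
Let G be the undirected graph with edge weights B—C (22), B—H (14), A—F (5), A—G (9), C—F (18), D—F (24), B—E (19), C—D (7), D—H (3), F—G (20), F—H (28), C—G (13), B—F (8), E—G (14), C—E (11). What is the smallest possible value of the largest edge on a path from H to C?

7

Checking several routes:
H-B-F-A-G-E-C: max(14, 8, 5, 9, 14, 11) = 14
H-D-C: max(3, 7) = 7
H-B-F-A-G-C: max(14, 8, 5, 9, 13) = 14
Best route has worst link 7.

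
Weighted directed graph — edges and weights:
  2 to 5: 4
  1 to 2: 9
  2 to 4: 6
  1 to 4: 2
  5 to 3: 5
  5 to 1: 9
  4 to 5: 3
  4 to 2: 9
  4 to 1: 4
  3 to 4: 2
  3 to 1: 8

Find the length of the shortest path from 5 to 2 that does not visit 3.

18

Candidate routes:
5→1→4→2: 9 + 2 + 9 = 20
5→1→2: 9 + 9 = 18
Best route has total 18.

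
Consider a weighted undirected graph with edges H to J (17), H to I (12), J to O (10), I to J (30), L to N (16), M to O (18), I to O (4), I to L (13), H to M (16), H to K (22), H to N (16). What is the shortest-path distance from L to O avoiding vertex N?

17

Checking several routes:
L - I - H - J - O: 13 + 12 + 17 + 10 = 52
L - I - J - O: 13 + 30 + 10 = 53
L - I - O: 13 + 4 = 17
Best route has total 17.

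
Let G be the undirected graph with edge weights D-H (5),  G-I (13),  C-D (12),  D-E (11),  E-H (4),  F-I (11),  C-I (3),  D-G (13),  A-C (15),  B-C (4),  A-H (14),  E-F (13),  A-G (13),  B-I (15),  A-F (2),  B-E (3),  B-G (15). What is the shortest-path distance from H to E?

4

Comparing a few candidate routes:
H -> A -> C -> B -> E: 14 + 15 + 4 + 3 = 36
H -> E: 4
H -> D -> E: 5 + 11 = 16
H -> A -> F -> E: 14 + 2 + 13 = 29
H -> D -> C -> B -> E: 5 + 12 + 4 + 3 = 24
Best route has total 4.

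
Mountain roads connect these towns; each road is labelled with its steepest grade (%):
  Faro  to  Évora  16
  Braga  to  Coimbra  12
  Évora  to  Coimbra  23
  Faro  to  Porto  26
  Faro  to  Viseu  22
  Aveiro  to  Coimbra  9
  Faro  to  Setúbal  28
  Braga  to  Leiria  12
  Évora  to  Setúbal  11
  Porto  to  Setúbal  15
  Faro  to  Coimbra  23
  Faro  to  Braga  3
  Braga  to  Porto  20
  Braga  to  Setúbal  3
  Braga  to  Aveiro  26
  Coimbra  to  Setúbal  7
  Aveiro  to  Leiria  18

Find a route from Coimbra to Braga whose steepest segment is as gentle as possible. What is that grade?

Checking several routes:
Coimbra -> Setúbal -> Braga: max(7, 3) = 7
Coimbra -> Braga: max(12) = 12
Coimbra -> Setúbal -> Évora -> Faro -> Braga: max(7, 11, 16, 3) = 16
Coimbra -> Aveiro -> Leiria -> Braga: max(9, 18, 12) = 18
Smallest bottleneck: 7%.

7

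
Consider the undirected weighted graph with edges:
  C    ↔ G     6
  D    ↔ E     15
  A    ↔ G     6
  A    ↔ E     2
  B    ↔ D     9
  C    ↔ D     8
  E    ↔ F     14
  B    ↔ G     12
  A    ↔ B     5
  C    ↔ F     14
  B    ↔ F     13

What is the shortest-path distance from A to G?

6

Checking several routes:
A - E - F - C - G: 2 + 14 + 14 + 6 = 36
A - B - G: 5 + 12 = 17
A - B - D - C - G: 5 + 9 + 8 + 6 = 28
A - G: 6
A - E - D - C - G: 2 + 15 + 8 + 6 = 31
Shortest: 6.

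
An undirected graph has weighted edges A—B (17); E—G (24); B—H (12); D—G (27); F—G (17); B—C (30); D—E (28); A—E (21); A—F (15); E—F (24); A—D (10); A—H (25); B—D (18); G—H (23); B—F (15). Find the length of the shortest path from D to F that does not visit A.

33

Checking several routes:
D→E→G→F: 28 + 24 + 17 = 69
D→G→F: 27 + 17 = 44
D→B→F: 18 + 15 = 33
D→E→F: 28 + 24 = 52
Shortest: 33.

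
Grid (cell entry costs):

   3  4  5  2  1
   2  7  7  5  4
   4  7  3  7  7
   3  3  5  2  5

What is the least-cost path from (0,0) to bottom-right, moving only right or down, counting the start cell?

27

Best path: (0,0)→(1,0)→(2,0)→(3,0)→(3,1)→(3,2)→(3,3)→(3,4)
Cost: 3 + 2 + 4 + 3 + 3 + 5 + 2 + 5 = 27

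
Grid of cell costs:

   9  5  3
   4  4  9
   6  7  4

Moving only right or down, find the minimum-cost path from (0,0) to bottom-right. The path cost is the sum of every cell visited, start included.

28

Best path: [0,0] [1,0] [1,1] [2,1] [2,2]
Cost: 9 + 4 + 4 + 7 + 4 = 28
(Top row then right column would cost 30.)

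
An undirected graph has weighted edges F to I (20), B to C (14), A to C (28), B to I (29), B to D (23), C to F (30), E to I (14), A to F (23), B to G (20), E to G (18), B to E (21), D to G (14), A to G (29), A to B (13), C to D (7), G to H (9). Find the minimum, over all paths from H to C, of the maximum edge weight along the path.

14

Some routes from H to C:
H-G-B-C: max(9, 20, 14) = 20
H-G-B-D-C: max(9, 20, 23, 7) = 23
H-G-E-B-D-C: max(9, 18, 21, 23, 7) = 23
H-G-D-C: max(9, 14, 7) = 14
H-G-D-B-C: max(9, 14, 23, 14) = 23
H-G-E-B-C: max(9, 18, 21, 14) = 21
The minimum achievable maximum is 14.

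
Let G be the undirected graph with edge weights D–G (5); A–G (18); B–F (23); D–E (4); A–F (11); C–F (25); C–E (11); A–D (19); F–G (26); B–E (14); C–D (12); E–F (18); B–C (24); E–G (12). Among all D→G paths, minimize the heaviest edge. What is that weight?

Comparing a few candidate routes:
D -> G: max(5) = 5
D -> C -> E -> F -> A -> G: max(12, 11, 18, 11, 18) = 18
D -> E -> F -> A -> G: max(4, 18, 11, 18) = 18
D -> C -> E -> G: max(12, 11, 12) = 12
D -> E -> G: max(4, 12) = 12
Best route has worst link 5.

5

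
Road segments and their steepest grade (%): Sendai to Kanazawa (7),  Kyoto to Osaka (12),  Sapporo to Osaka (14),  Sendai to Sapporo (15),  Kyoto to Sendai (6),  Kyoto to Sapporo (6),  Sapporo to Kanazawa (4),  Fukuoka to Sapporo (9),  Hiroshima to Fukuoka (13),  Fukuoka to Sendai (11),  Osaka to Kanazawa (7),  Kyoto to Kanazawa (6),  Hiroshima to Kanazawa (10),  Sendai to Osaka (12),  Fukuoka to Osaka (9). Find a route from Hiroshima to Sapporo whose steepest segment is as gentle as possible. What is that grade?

A few of the Hiroshima→Sapporo routes:
Hiroshima-Kanazawa-Sapporo: max(10, 4) = 10
Hiroshima-Kanazawa-Sendai-Kyoto-Sapporo: max(10, 7, 6, 6) = 10
Hiroshima-Kanazawa-Osaka-Fukuoka-Sapporo: max(10, 7, 9, 9) = 10
Hiroshima-Kanazawa-Kyoto-Sapporo: max(10, 6, 6) = 10
Hiroshima-Kanazawa-Osaka-Fukuoka-Sendai-Kyoto-Sapporo: max(10, 7, 9, 11, 6, 6) = 11
The minimum achievable maximum is 10%.

10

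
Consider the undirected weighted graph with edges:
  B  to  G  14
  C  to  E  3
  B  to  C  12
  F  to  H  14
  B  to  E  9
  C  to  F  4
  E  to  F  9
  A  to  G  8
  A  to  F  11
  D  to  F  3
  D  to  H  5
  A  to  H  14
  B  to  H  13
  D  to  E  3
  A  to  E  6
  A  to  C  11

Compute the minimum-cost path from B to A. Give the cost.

15

A few of the B→A routes:
B -> C -> E -> A: 12 + 3 + 6 = 21
B -> G -> A: 14 + 8 = 22
B -> C -> A: 12 + 11 = 23
B -> E -> A: 9 + 6 = 15
The minimum is 15.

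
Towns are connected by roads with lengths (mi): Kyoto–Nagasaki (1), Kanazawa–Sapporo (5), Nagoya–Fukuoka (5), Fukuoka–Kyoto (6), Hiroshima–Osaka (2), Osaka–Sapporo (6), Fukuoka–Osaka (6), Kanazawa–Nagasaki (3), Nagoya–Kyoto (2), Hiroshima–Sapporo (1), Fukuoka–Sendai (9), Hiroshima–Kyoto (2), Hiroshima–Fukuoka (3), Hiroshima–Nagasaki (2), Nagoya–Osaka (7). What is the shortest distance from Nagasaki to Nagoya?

Some routes from Nagasaki to Nagoya:
Nagasaki -> Kyoto -> Nagoya: 1 + 2 = 3
Nagasaki -> Hiroshima -> Osaka -> Nagoya: 2 + 2 + 7 = 11
Nagasaki -> Hiroshima -> Fukuoka -> Nagoya: 2 + 3 + 5 = 10
Nagasaki -> Kyoto -> Hiroshima -> Osaka -> Nagoya: 1 + 2 + 2 + 7 = 12
Nagasaki -> Hiroshima -> Kyoto -> Nagoya: 2 + 2 + 2 = 6
Nagasaki -> Kyoto -> Hiroshima -> Fukuoka -> Nagoya: 1 + 2 + 3 + 5 = 11
Best route has total 3 mi.

3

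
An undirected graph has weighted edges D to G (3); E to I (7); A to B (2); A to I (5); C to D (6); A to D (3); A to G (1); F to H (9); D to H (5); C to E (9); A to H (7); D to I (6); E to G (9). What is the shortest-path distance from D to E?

A few of the D→E routes:
D -> A -> I -> E: 3 + 5 + 7 = 15
D -> C -> E: 6 + 9 = 15
D -> G -> E: 3 + 9 = 12
D -> A -> G -> E: 3 + 1 + 9 = 13
D -> G -> A -> I -> E: 3 + 1 + 5 + 7 = 16
D -> I -> E: 6 + 7 = 13
Shortest: 12.

12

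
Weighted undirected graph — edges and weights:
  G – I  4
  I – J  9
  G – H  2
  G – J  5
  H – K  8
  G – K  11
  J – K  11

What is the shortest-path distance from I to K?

Checking several routes:
I-G-H-K: 4 + 2 + 8 = 14
I-J-K: 9 + 11 = 20
I-G-K: 4 + 11 = 15
I-G-J-K: 4 + 5 + 11 = 20
The minimum is 14.

14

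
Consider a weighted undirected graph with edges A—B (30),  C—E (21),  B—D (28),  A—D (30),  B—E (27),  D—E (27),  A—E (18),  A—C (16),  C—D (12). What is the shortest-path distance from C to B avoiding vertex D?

Comparing a few candidate routes:
C -> A -> E -> B: 16 + 18 + 27 = 61
C -> A -> B: 16 + 30 = 46
C -> E -> B: 21 + 27 = 48
Shortest: 46.

46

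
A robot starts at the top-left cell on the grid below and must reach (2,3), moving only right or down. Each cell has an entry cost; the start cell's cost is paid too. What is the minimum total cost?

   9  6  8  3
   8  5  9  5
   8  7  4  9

40

One optimal route is [0,0] -> [0,1] -> [0,2] -> [0,3] -> [1,3] -> [2,3].
Its cost is 9 + 6 + 8 + 3 + 5 + 9 = 40.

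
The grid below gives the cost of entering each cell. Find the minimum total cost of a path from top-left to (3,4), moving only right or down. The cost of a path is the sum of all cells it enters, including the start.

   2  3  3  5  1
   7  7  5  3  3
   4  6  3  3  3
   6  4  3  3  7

27

Take r0c0→r0c1→r0c2→r0c3→r0c4→r1c4→r2c4→r3c4 for a total of 2 + 3 + 3 + 5 + 1 + 3 + 3 + 7 = 27.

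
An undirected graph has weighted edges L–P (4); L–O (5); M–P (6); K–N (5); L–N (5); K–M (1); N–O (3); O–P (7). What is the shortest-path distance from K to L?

A few of the K→L routes:
K -> N -> O -> L: 5 + 3 + 5 = 13
K -> M -> P -> O -> L: 1 + 6 + 7 + 5 = 19
K -> M -> P -> L: 1 + 6 + 4 = 11
K -> N -> O -> P -> L: 5 + 3 + 7 + 4 = 19
K -> N -> L: 5 + 5 = 10
Best route has total 10.

10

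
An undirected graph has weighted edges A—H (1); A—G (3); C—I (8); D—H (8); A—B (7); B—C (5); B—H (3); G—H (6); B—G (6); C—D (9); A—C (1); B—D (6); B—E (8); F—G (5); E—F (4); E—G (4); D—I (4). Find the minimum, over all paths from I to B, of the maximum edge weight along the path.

Comparing a few candidate routes:
I - D - H - G - A - C - B: max(4, 8, 6, 3, 1, 5) = 8
I - D - H - B: max(4, 8, 3) = 8
I - D - H - G - F - E - B: max(4, 8, 6, 5, 4, 8) = 8
I - D - B: max(4, 6) = 6
Smallest bottleneck: 6.

6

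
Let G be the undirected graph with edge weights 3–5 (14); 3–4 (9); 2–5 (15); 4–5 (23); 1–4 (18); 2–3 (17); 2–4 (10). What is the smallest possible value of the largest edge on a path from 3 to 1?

18

Paths from 3 to 1:
3 → 4 → 1: max(9, 18) = 18
3 → 5 → 2 → 4 → 1: max(14, 15, 10, 18) = 18
3 → 5 → 4 → 1: max(14, 23, 18) = 23
3 → 2 → 5 → 4 → 1: max(17, 15, 23, 18) = 23
3 → 2 → 4 → 1: max(17, 10, 18) = 18
The minimum achievable maximum is 18.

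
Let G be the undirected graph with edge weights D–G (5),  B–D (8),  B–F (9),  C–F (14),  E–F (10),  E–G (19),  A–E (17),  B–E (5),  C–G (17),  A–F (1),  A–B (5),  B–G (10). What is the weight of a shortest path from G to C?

17

Some routes from G to C:
G - B - A - F - C: 10 + 5 + 1 + 14 = 30
G - C: 17
G - D - B - A - F - C: 5 + 8 + 5 + 1 + 14 = 33
Best route has total 17.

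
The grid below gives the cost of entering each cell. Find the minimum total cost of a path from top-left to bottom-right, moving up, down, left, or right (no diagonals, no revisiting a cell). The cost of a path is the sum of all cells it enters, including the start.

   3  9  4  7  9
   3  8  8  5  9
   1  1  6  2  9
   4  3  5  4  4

Take r0c0 → r1c0 → r2c0 → r2c1 → r2c2 → r2c3 → r3c3 → r3c4 for a total of 3 + 3 + 1 + 1 + 6 + 2 + 4 + 4 = 24.

24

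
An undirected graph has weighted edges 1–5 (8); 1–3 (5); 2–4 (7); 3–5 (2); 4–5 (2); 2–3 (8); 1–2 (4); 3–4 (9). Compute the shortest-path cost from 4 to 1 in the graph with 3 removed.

Routes from 4 to 1 avoiding 3:
4 → 5 → 1: 2 + 8 = 10
4 → 2 → 1: 7 + 4 = 11
Shortest: 10.

10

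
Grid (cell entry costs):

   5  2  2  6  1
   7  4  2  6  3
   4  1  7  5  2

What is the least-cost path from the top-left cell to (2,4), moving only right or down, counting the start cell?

21

Path r0c0 → r0c1 → r0c2 → r0c3 → r0c4 → r1c4 → r2c4: 5 + 2 + 2 + 6 + 1 + 3 + 2 = 21.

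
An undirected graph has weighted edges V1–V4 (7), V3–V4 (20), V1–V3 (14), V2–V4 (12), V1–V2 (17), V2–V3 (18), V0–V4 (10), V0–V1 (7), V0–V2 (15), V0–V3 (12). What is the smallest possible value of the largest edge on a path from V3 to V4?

12

Comparing a few candidate routes:
V3 → V0 → V1 → V4: max(12, 7, 7) = 12
V3 → V0 → V4: max(12, 10) = 12
V3 → V1 → V0 → V4: max(14, 7, 10) = 14
Best route has worst link 12.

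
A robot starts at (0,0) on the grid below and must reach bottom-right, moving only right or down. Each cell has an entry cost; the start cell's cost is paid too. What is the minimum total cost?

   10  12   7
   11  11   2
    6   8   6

Path r0c0 -> r0c1 -> r0c2 -> r1c2 -> r2c2: 10 + 12 + 7 + 2 + 6 = 37.

37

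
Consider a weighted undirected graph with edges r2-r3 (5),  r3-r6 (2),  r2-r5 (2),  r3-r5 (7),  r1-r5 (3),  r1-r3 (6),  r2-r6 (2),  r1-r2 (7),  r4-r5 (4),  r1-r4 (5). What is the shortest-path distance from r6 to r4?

8

Checking several routes:
r6-r3-r5-r4: 2 + 7 + 4 = 13
r6-r2-r5-r1-r4: 2 + 2 + 3 + 5 = 12
r6-r2-r5-r4: 2 + 2 + 4 = 8
The minimum is 8.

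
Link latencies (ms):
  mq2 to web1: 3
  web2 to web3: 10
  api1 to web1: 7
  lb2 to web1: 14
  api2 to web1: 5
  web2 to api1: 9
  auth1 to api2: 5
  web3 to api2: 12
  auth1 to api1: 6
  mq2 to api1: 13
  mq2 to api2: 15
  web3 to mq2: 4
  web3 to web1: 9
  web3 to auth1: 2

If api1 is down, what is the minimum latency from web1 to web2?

Comparing a few candidate routes:
web1 -> web3 -> web2: 9 + 10 = 19
web1 -> api2 -> auth1 -> web3 -> web2: 5 + 5 + 2 + 10 = 22
web1 -> api2 -> mq2 -> web3 -> web2: 5 + 15 + 4 + 10 = 34
web1 -> mq2 -> web3 -> web2: 3 + 4 + 10 = 17
web1 -> api2 -> web3 -> web2: 5 + 12 + 10 = 27
Best route has total 17 ms.

17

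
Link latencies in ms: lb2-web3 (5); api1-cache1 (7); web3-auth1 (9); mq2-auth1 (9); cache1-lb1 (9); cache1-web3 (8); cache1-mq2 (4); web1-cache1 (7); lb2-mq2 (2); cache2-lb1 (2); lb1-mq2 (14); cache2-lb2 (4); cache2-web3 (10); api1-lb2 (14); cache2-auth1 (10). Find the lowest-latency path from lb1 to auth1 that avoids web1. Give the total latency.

A few of the lb1→auth1 routes:
lb1 → cache1 → mq2 → auth1: 9 + 4 + 9 = 22
lb1 → mq2 → auth1: 14 + 9 = 23
lb1 → cache2 → web3 → auth1: 2 + 10 + 9 = 21
lb1 → cache2 → lb2 → web3 → auth1: 2 + 4 + 5 + 9 = 20
lb1 → cache2 → lb2 → mq2 → auth1: 2 + 4 + 2 + 9 = 17
lb1 → cache2 → auth1: 2 + 10 = 12
Shortest: 12 ms.

12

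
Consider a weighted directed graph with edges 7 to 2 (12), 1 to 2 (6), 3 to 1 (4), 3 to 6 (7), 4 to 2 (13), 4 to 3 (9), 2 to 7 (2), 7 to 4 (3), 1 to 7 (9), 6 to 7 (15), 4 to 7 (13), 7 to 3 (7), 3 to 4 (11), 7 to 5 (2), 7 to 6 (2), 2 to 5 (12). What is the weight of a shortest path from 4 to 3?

Routes from 4 to 3:
4 -> 2 -> 7 -> 3: 13 + 2 + 7 = 22
4 -> 7 -> 3: 13 + 7 = 20
4 -> 3: 9
The minimum is 9.

9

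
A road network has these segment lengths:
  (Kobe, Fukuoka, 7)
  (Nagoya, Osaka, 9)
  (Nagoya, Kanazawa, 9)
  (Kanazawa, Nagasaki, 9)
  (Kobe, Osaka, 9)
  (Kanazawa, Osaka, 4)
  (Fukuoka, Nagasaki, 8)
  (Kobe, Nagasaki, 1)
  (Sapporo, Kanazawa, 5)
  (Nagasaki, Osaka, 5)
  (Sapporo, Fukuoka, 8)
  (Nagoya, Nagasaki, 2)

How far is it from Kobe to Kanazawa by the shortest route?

Comparing a few candidate routes:
Kobe -> Osaka -> Kanazawa: 9 + 4 = 13
Kobe -> Nagasaki -> Nagoya -> Osaka -> Kanazawa: 1 + 2 + 9 + 4 = 16
Kobe -> Nagasaki -> Kanazawa: 1 + 9 = 10
Kobe -> Nagasaki -> Nagoya -> Kanazawa: 1 + 2 + 9 = 12
Kobe -> Nagasaki -> Osaka -> Kanazawa: 1 + 5 + 4 = 10
Best route has total 10.

10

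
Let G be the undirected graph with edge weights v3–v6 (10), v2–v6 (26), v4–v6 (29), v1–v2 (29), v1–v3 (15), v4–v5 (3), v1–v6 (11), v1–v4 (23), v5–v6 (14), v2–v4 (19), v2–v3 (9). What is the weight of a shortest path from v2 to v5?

Checking several routes:
v2 → v3 → v1 → v6 → v5: 9 + 15 + 11 + 14 = 49
v2 → v3 → v6 → v4 → v5: 9 + 10 + 29 + 3 = 51
v2 → v3 → v1 → v4 → v5: 9 + 15 + 23 + 3 = 50
v2 → v4 → v5: 19 + 3 = 22
v2 → v6 → v5: 26 + 14 = 40
v2 → v3 → v6 → v5: 9 + 10 + 14 = 33
Shortest: 22.

22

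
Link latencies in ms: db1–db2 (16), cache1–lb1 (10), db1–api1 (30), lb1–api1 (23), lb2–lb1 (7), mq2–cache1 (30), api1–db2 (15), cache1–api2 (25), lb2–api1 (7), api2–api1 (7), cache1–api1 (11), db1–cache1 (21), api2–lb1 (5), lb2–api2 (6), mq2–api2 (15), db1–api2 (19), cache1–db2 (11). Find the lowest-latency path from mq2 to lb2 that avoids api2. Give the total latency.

47

Checking several routes:
mq2 - cache1 - lb1 - lb2: 30 + 10 + 7 = 47
mq2 - cache1 - api1 - lb1 - lb2: 30 + 11 + 23 + 7 = 71
mq2 - cache1 - api1 - lb2: 30 + 11 + 7 = 48
mq2 - cache1 - db2 - api1 - lb2: 30 + 11 + 15 + 7 = 63
mq2 - cache1 - lb1 - api1 - lb2: 30 + 10 + 23 + 7 = 70
Shortest: 47 ms.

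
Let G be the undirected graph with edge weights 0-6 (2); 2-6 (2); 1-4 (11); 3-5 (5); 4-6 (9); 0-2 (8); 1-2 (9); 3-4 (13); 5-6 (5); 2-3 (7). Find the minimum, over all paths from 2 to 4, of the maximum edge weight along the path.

9

Some routes from 2 to 4:
2 -> 6 -> 4: max(2, 9) = 9
2 -> 0 -> 6 -> 4: max(8, 2, 9) = 9
2 -> 1 -> 4: max(9, 11) = 11
2 -> 3 -> 5 -> 6 -> 4: max(7, 5, 5, 9) = 9
The minimum achievable maximum is 9.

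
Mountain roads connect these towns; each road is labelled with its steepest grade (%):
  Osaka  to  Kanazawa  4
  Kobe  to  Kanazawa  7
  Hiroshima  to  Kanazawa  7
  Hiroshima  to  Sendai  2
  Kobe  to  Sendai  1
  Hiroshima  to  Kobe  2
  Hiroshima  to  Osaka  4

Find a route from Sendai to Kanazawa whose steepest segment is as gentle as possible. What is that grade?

A few of the Sendai→Kanazawa routes:
Sendai -> Kobe -> Kanazawa: max(1, 7) = 7
Sendai -> Kobe -> Hiroshima -> Kanazawa: max(1, 2, 7) = 7
Sendai -> Hiroshima -> Osaka -> Kanazawa: max(2, 4, 4) = 4
Sendai -> Kobe -> Hiroshima -> Osaka -> Kanazawa: max(1, 2, 4, 4) = 4
Smallest bottleneck: 4%.

4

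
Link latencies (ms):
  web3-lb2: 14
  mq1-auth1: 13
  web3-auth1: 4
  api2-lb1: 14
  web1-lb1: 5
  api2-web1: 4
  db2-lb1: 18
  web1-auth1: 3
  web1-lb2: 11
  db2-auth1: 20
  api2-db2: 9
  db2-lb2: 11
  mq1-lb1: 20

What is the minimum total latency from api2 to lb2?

15

Comparing a few candidate routes:
api2 -> db2 -> lb2: 9 + 11 = 20
api2 -> web1 -> auth1 -> web3 -> lb2: 4 + 3 + 4 + 14 = 25
api2 -> web1 -> lb2: 4 + 11 = 15
api2 -> lb1 -> web1 -> lb2: 14 + 5 + 11 = 30
api2 -> web1 -> lb1 -> db2 -> lb2: 4 + 5 + 18 + 11 = 38
Best route has total 15 ms.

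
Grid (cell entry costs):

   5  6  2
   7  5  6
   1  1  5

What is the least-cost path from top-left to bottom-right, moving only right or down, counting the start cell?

19

One optimal route is [0,0]→[1,0]→[2,0]→[2,1]→[2,2].
Its cost is 5 + 7 + 1 + 1 + 5 = 19.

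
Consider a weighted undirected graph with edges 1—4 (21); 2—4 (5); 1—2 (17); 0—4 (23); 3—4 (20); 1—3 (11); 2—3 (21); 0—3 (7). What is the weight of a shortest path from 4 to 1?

21

A few of the 4→1 routes:
4 - 3 - 1: 20 + 11 = 31
4 - 1: 21
4 - 2 - 1: 5 + 17 = 22
Shortest: 21.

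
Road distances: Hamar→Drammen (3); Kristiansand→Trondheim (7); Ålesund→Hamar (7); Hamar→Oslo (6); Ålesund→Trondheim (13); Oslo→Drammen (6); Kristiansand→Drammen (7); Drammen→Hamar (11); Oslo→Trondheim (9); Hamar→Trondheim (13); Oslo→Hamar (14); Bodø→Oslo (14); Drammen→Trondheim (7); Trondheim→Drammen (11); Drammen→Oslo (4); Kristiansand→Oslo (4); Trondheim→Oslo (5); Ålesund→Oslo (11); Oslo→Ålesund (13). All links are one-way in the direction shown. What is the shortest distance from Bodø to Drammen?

Comparing a few candidate routes:
Bodø - Oslo - Hamar - Drammen: 14 + 14 + 3 = 31
Bodø - Oslo - Trondheim - Drammen: 14 + 9 + 11 = 34
Bodø - Oslo - Drammen: 14 + 6 = 20
Bodø - Oslo - Ålesund - Hamar - Drammen: 14 + 13 + 7 + 3 = 37
The minimum is 20.

20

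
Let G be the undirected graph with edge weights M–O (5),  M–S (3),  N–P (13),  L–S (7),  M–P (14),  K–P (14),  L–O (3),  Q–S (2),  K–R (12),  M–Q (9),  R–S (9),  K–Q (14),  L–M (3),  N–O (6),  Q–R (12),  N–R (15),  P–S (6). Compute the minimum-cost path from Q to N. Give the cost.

Checking several routes:
Q -> S -> L -> O -> N: 2 + 7 + 3 + 6 = 18
Q -> S -> M -> L -> O -> N: 2 + 3 + 3 + 3 + 6 = 17
Q -> S -> M -> O -> N: 2 + 3 + 5 + 6 = 16
Best route has total 16.

16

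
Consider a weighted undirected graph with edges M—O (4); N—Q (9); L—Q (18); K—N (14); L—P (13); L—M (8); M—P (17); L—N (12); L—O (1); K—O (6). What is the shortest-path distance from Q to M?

23

A few of the Q→M routes:
Q-N-L-O-M: 9 + 12 + 1 + 4 = 26
Q-L-M: 18 + 8 = 26
Q-L-O-M: 18 + 1 + 4 = 23
The minimum is 23.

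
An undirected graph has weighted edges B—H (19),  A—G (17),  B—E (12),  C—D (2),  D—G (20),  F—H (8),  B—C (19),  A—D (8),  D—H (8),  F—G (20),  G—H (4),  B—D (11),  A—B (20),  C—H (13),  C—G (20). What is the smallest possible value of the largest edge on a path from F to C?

8

A few of the F→C routes:
F - H - D - C: max(8, 8, 2) = 8
F - H - C: max(8, 13) = 13
F - H - G - A - D - C: max(8, 4, 17, 8, 2) = 17
Smallest bottleneck: 8.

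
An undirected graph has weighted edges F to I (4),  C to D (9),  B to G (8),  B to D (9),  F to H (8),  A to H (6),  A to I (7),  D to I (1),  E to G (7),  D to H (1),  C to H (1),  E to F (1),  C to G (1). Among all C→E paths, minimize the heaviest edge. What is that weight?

4

Comparing a few candidate routes:
C - G - E: max(1, 7) = 7
C - H - F - E: max(1, 8, 1) = 8
C - H - A - I - F - E: max(1, 6, 7, 4, 1) = 7
C - H - D - I - F - E: max(1, 1, 1, 4, 1) = 4
The minimum achievable maximum is 4.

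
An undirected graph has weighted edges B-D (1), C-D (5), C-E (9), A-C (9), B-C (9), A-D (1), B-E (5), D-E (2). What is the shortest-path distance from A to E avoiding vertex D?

Paths from A to E avoiding D:
A-C-E: 9 + 9 = 18
A-C-B-E: 9 + 9 + 5 = 23
The minimum is 18.

18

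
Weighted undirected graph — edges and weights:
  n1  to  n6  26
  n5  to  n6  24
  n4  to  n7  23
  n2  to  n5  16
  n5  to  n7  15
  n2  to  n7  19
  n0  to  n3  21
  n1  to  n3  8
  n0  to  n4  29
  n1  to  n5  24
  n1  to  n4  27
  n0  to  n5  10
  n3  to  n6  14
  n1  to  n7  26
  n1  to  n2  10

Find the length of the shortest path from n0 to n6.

34

Checking several routes:
n0 - n3 - n6: 21 + 14 = 35
n0 - n5 - n6: 10 + 24 = 34
n0 - n3 - n1 - n6: 21 + 8 + 26 = 55
Shortest: 34.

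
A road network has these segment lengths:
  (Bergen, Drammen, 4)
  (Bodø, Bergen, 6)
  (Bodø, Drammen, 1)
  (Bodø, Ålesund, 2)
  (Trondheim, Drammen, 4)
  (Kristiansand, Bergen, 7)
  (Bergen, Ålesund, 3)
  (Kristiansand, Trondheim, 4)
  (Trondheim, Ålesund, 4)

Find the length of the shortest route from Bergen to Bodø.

5

A few of the Bergen→Bodø routes:
Bergen -> Ålesund -> Trondheim -> Drammen -> Bodø: 3 + 4 + 4 + 1 = 12
Bergen -> Ålesund -> Bodø: 3 + 2 = 5
Bergen -> Drammen -> Bodø: 4 + 1 = 5
Bergen -> Bodø: 6
The minimum is 5.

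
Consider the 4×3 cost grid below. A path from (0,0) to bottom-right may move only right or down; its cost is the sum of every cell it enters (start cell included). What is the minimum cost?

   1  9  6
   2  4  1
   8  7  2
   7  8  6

Best path: r0c0→r1c0→r1c1→r1c2→r2c2→r3c2
Cost: 1 + 2 + 4 + 1 + 2 + 6 = 16

16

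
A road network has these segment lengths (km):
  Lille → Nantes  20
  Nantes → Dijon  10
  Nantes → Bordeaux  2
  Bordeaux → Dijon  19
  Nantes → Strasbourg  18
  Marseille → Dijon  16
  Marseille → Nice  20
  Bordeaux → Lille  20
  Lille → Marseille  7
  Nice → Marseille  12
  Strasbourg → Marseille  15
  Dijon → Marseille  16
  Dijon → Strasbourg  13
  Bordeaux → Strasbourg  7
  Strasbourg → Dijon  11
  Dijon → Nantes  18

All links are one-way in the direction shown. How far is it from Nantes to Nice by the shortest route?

Checking several routes:
Nantes → Bordeaux → Strasbourg → Dijon → Marseille → Nice: 2 + 7 + 11 + 16 + 20 = 56
Nantes → Bordeaux → Lille → Marseille → Nice: 2 + 20 + 7 + 20 = 49
Nantes → Strasbourg → Marseille → Nice: 18 + 15 + 20 = 53
Nantes → Bordeaux → Strasbourg → Marseille → Nice: 2 + 7 + 15 + 20 = 44
Nantes → Dijon → Marseille → Nice: 10 + 16 + 20 = 46
Best route has total 44 km.

44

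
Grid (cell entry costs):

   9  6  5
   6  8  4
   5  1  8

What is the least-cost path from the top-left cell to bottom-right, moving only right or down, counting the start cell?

29

Best path: r0c0 -> r1c0 -> r2c0 -> r2c1 -> r2c2
Cost: 9 + 6 + 5 + 1 + 8 = 29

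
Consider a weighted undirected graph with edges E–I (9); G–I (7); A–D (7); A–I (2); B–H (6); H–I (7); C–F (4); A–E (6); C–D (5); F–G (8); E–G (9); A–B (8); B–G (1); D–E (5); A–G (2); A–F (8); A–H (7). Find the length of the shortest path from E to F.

Some routes from E to F:
E→I→A→F: 9 + 2 + 8 = 19
E→D→C→F: 5 + 5 + 4 = 14
E→G→F: 9 + 8 = 17
E→A→G→F: 6 + 2 + 8 = 16
E→A→F: 6 + 8 = 14
Shortest: 14.

14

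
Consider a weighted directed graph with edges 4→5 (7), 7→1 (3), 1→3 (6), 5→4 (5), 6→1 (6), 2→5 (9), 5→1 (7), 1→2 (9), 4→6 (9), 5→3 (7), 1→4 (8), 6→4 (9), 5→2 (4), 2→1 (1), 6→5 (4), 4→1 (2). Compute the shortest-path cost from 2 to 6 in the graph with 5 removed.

Routes from 2 to 6 avoiding 5:
2 → 1 → 4 → 6: 1 + 8 + 9 = 18
Best route has total 18.

18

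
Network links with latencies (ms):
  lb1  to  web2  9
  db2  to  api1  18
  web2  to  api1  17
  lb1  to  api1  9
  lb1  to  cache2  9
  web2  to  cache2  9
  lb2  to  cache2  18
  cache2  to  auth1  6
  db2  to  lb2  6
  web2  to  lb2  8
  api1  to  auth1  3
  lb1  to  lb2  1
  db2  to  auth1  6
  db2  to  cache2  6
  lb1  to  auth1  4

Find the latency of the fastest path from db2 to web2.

14

A few of the db2→web2 routes:
db2-lb2-web2: 6 + 8 = 14
db2-lb2-lb1-web2: 6 + 1 + 9 = 16
db2-auth1-lb1-web2: 6 + 4 + 9 = 19
db2-cache2-web2: 6 + 9 = 15
db2-auth1-cache2-web2: 6 + 6 + 9 = 21
db2-auth1-lb1-lb2-web2: 6 + 4 + 1 + 8 = 19
Shortest: 14 ms.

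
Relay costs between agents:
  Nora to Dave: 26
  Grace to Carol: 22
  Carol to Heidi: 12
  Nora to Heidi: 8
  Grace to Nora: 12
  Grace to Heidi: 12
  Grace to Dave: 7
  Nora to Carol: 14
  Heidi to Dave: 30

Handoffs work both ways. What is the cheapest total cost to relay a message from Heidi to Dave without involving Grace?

30

Routes from Heidi to Dave avoiding Grace:
Heidi -> Dave: 30
Heidi -> Nora -> Dave: 8 + 26 = 34
Heidi -> Carol -> Nora -> Dave: 12 + 14 + 26 = 52
Best route has total 30.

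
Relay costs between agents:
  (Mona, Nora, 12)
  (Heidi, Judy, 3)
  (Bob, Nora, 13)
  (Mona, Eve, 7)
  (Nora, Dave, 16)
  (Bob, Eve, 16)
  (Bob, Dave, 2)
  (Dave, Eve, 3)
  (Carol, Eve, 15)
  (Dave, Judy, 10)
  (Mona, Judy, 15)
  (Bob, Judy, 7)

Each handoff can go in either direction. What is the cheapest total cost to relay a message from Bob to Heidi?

Comparing a few candidate routes:
Bob - Dave - Judy - Heidi: 2 + 10 + 3 = 15
Bob - Judy - Heidi: 7 + 3 = 10
Bob - Dave - Eve - Mona - Judy - Heidi: 2 + 3 + 7 + 15 + 3 = 30
Bob - Eve - Dave - Judy - Heidi: 16 + 3 + 10 + 3 = 32
Best route has total 10.

10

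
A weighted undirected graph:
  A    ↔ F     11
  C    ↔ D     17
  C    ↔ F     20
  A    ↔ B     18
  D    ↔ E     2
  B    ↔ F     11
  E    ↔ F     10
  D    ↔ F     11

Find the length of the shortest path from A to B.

Routes from A to B:
A -> F -> B: 11 + 11 = 22
A -> B: 18
The minimum is 18.

18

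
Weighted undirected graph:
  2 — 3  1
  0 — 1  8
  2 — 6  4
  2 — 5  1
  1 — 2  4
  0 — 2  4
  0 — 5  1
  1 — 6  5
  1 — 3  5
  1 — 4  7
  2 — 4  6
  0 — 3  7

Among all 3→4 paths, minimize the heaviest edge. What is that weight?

Comparing a few candidate routes:
3 → 1 → 2 → 4: max(5, 4, 6) = 6
3 → 0 → 5 → 2 → 4: max(7, 1, 1, 6) = 7
3 → 1 → 6 → 2 → 4: max(5, 5, 4, 6) = 6
3 → 0 → 5 → 2 → 1 → 4: max(7, 1, 1, 4, 7) = 7
3 → 2 → 4: max(1, 6) = 6
Smallest bottleneck: 6.

6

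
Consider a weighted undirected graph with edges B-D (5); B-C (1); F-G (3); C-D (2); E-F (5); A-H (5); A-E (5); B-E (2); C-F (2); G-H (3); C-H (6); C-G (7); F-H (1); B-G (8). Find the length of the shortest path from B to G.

Checking several routes:
B-G: 8
B-C-F-H-G: 1 + 2 + 1 + 3 = 7
B-C-G: 1 + 7 = 8
B-C-F-G: 1 + 2 + 3 = 6
B-C-H-G: 1 + 6 + 3 = 10
The minimum is 6.

6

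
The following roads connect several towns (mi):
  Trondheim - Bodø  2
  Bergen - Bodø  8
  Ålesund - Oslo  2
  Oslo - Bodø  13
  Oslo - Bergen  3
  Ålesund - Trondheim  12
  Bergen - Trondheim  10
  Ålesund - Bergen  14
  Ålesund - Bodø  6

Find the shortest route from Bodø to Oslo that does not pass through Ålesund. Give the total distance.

Routes from Bodø to Oslo avoiding Ålesund:
Bodø -> Trondheim -> Bergen -> Oslo: 2 + 10 + 3 = 15
Bodø -> Oslo: 13
Bodø -> Bergen -> Oslo: 8 + 3 = 11
Best route has total 11 mi.

11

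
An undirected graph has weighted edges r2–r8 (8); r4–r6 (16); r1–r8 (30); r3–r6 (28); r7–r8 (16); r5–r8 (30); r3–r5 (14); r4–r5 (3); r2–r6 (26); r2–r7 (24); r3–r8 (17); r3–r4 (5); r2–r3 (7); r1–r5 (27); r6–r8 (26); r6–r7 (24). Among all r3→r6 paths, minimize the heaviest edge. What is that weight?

16

A few of the r3→r6 routes:
r3-r8-r7-r6: max(17, 16, 24) = 24
r3-r8-r2-r7-r6: max(17, 8, 24, 24) = 24
r3-r5-r4-r6: max(14, 3, 16) = 16
r3-r4-r6: max(5, 16) = 16
Best route has worst link 16.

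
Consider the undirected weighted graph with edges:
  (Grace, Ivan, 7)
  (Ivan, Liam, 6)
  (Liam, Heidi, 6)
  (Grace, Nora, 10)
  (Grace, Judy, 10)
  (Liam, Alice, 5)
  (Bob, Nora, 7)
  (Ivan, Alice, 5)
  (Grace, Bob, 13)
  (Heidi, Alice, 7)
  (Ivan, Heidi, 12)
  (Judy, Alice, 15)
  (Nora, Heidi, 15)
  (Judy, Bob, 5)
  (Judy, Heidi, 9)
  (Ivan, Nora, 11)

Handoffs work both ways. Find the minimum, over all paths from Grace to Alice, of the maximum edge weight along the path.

Some routes from Grace to Alice:
Grace→Ivan→Liam→Alice: max(7, 6, 5) = 7
Grace→Ivan→Alice: max(7, 5) = 7
Grace→Judy→Heidi→Alice: max(10, 9, 7) = 10
Grace→Ivan→Liam→Heidi→Alice: max(7, 6, 6, 7) = 7
Smallest bottleneck: 7.

7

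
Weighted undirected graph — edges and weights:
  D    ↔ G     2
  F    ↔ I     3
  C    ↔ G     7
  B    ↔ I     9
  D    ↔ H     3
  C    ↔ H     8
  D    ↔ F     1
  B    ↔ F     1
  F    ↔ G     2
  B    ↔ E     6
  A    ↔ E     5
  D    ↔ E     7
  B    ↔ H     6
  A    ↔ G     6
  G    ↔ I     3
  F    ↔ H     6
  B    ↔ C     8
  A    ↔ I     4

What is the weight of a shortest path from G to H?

A few of the G→H routes:
G -> D -> F -> H: 2 + 1 + 6 = 9
G -> F -> H: 2 + 6 = 8
G -> D -> H: 2 + 3 = 5
G -> I -> F -> D -> H: 3 + 3 + 1 + 3 = 10
G -> F -> D -> H: 2 + 1 + 3 = 6
G -> F -> B -> H: 2 + 1 + 6 = 9
The minimum is 5.

5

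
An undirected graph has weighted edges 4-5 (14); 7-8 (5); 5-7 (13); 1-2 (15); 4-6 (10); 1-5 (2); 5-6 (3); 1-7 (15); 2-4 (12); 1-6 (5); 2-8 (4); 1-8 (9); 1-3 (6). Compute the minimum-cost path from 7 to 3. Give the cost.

20

Checking several routes:
7 → 5 → 1 → 3: 13 + 2 + 6 = 21
7 → 1 → 3: 15 + 6 = 21
7 → 8 → 1 → 3: 5 + 9 + 6 = 20
Shortest: 20.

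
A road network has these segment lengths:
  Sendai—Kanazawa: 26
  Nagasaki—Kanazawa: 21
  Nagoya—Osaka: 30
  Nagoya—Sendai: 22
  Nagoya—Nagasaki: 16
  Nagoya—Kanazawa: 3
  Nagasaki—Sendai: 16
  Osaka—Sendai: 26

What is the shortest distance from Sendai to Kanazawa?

25

Checking several routes:
Sendai-Nagasaki-Nagoya-Kanazawa: 16 + 16 + 3 = 35
Sendai-Nagoya-Kanazawa: 22 + 3 = 25
Sendai-Kanazawa: 26
Sendai-Nagasaki-Kanazawa: 16 + 21 = 37
The minimum is 25.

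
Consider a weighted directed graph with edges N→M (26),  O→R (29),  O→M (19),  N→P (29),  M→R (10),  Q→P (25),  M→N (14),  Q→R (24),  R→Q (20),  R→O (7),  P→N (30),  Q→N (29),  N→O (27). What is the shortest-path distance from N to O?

27

Candidate routes:
N - O: 27
N - M - R - O: 26 + 10 + 7 = 43
The minimum is 27.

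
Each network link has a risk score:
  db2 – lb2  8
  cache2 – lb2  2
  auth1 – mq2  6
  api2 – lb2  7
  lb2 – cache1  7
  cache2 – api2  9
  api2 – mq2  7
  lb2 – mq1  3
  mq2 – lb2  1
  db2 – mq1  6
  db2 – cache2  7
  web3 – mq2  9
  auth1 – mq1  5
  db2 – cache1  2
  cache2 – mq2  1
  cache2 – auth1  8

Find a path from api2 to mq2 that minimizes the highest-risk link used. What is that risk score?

7

A few of the api2→mq2 routes:
api2→mq2: max(7) = 7
api2→lb2→cache1→db2→mq1→auth1→mq2: max(7, 7, 2, 6, 5, 6) = 7
api2→lb2→cache1→db2→cache2→mq2: max(7, 7, 2, 7, 1) = 7
Best route has worst link 7.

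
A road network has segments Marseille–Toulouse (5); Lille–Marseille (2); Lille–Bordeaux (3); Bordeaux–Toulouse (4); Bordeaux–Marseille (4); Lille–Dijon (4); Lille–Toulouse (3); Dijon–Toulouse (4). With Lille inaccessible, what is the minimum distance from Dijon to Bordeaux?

8

Candidate routes:
Dijon -> Toulouse -> Bordeaux: 4 + 4 = 8
Dijon -> Toulouse -> Marseille -> Bordeaux: 4 + 5 + 4 = 13
Best route has total 8.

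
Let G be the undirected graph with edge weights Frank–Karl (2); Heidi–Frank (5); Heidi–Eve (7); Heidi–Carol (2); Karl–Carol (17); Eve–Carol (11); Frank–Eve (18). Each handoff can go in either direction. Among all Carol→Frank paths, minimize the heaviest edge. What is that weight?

Paths from Carol to Frank:
Carol - Eve - Heidi - Frank: max(11, 7, 5) = 11
Carol - Eve - Frank: max(11, 18) = 18
Carol - Karl - Frank: max(17, 2) = 17
Carol - Heidi - Eve - Frank: max(2, 7, 18) = 18
Carol - Heidi - Frank: max(2, 5) = 5
Smallest bottleneck: 5.

5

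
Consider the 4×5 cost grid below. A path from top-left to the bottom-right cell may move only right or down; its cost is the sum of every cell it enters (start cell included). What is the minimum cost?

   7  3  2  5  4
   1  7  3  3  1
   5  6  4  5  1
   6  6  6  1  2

22

Cheapest: (0,0) (0,1) (0,2) (1,2) (1,3) (1,4) (2,4) (3,4)
  7 + 3 + 2 + 3 + 3 + 1 + 1 + 2 = 22
For comparison, the top-then-right route costs 25.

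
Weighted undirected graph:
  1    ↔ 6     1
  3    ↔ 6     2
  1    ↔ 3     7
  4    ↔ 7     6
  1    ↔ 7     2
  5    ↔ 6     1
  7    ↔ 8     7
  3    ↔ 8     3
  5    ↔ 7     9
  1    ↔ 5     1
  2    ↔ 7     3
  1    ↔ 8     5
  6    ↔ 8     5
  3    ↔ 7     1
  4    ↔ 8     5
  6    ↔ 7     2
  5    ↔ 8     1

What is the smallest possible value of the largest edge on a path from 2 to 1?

Checking several routes:
2 → 7 → 6 → 3 → 8 → 5 → 1: max(3, 2, 2, 3, 1, 1) = 3
2 → 7 → 6 → 5 → 1: max(3, 2, 1, 1) = 3
2 → 7 → 6 → 1: max(3, 2, 1) = 3
2 → 7 → 3 → 8 → 5 → 6 → 1: max(3, 1, 3, 1, 1, 1) = 3
2 → 7 → 3 → 8 → 5 → 1: max(3, 1, 3, 1, 1) = 3
The minimum achievable maximum is 3.

3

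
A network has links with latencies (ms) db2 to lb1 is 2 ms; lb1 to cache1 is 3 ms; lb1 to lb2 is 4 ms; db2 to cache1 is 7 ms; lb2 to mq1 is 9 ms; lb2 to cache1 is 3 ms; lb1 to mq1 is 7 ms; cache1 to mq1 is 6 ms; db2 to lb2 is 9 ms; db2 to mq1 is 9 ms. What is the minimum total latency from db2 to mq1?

Comparing a few candidate routes:
db2→cache1→mq1: 7 + 6 = 13
db2→mq1: 9
db2→lb1→mq1: 2 + 7 = 9
db2→lb1→cache1→mq1: 2 + 3 + 6 = 11
The minimum is 9 ms.

9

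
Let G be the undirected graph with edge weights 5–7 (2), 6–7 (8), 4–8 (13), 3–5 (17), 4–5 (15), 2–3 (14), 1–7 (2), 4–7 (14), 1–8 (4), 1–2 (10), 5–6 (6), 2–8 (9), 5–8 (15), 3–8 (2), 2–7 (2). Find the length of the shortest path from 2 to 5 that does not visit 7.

Comparing a few candidate routes:
2-1-8-3-5: 10 + 4 + 2 + 17 = 33
2-8-3-5: 9 + 2 + 17 = 28
2-8-5: 9 + 15 = 24
2-3-8-5: 14 + 2 + 15 = 31
2-1-8-5: 10 + 4 + 15 = 29
2-3-5: 14 + 17 = 31
Shortest: 24.

24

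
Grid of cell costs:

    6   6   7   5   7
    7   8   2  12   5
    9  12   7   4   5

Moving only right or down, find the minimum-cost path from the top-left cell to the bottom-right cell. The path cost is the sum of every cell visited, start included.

37

Cheapest: (0,0) (0,1) (0,2) (1,2) (2,2) (2,3) (2,4)
  6 + 6 + 7 + 2 + 7 + 4 + 5 = 37
For comparison, the top-then-right route costs 41.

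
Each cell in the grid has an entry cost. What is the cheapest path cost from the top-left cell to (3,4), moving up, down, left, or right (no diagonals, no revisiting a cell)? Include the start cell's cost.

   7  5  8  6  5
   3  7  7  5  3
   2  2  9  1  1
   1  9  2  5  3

Cheapest: r0c0 -> r1c0 -> r2c0 -> r2c1 -> r2c2 -> r2c3 -> r2c4 -> r3c4
  7 + 3 + 2 + 2 + 9 + 1 + 1 + 3 = 28

28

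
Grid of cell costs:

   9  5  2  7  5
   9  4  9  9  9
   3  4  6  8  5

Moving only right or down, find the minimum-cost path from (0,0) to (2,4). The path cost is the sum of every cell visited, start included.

One optimal route is [0,0]→[0,1]→[1,1]→[2,1]→[2,2]→[2,3]→[2,4].
Its cost is 9 + 5 + 4 + 4 + 6 + 8 + 5 = 41.
(Top row then right column would cost 42.)

41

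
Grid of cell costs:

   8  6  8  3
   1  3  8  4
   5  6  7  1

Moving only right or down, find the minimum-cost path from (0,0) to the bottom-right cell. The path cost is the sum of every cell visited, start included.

25

Path r0c0→r1c0→r1c1→r1c2→r1c3→r2c3: 8 + 1 + 3 + 8 + 4 + 1 = 25.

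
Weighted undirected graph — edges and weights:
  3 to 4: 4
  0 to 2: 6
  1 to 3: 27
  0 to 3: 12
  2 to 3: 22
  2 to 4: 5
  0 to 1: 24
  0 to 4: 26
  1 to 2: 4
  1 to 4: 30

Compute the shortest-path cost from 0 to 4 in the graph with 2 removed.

Comparing a few candidate routes:
0-1-3-4: 24 + 27 + 4 = 55
0-4: 26
0-3-4: 12 + 4 = 16
0-1-4: 24 + 30 = 54
The minimum is 16.

16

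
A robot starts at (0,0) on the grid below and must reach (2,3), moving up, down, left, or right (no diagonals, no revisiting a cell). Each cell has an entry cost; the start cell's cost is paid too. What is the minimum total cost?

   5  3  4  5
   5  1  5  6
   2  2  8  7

26

Best path: (0,0) -> (0,1) -> (1,1) -> (2,1) -> (2,2) -> (2,3)
Cost: 5 + 3 + 1 + 2 + 8 + 7 = 26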